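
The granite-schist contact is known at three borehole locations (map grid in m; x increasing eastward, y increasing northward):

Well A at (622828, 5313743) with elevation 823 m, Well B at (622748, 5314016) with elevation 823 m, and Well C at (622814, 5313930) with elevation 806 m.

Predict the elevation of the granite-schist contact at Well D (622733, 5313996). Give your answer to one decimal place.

Two edge vectors: Well A→Well B = (-80, 273, 0), Well A→Well C = (-14, 187, -17).
Normal n = (Well A→Well B) × (Well A→Well C) = (-4641, -1360, -11138).
So ∂z/∂x = −n_x/n_z = −0.416681630 and ∂z/∂y = −n_y/n_z = −0.122104507.
Intercept c from Well A: 823 + 259520.99 + 648831.97 = 909175.96.
At (622733, 5313996): z = −259481.4 − 648862.9 + 909175.96 = 831.7 m.

831.7 m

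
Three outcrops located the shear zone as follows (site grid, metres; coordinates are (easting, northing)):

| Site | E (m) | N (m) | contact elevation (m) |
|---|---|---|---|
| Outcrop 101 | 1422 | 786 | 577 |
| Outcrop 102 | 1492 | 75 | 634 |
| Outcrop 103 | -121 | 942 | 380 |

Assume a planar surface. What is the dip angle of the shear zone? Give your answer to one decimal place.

7.9°

Two edge vectors: Outcrop 101→Outcrop 102 = (70, -711, 57), Outcrop 101→Outcrop 103 = (-1543, 156, -197).
Normal n = (Outcrop 101→Outcrop 102) × (Outcrop 101→Outcrop 103) = (131175, -74161, -1086153).
So ∂z/∂E = −n_x/n_z = 0.12077 and ∂z/∂N = −n_y/n_z = −0.06828.
Gradient magnitude |∇z| = √(a² + b²) = √(0.01459 + 0.00466) = 0.13874.
True dip = arctan(0.13874) = 7.9°, dipping toward WNW (azimuth ≈ 299°).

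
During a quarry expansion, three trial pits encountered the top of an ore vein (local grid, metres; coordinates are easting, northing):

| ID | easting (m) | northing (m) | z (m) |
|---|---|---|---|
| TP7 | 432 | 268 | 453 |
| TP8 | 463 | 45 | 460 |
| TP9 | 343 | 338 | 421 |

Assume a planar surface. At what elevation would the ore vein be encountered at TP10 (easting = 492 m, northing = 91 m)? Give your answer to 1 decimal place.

471.9 m

Two edge vectors: TP7→TP8 = (31, -223, 7), TP7→TP9 = (-89, 70, -32).
Normal n = (TP7→TP8) × (TP7→TP9) = (6646, 369, -17677).
So ∂z/∂easting = −n_x/n_z = 0.37597 and ∂z/∂northing = −n_y/n_z = 0.02087.
Intercept c from TP7: 453 − 162.42 − 5.59 = 284.99.
At (492, 91): z = 185.0 + 1.9 + 284.99 = 471.9 m.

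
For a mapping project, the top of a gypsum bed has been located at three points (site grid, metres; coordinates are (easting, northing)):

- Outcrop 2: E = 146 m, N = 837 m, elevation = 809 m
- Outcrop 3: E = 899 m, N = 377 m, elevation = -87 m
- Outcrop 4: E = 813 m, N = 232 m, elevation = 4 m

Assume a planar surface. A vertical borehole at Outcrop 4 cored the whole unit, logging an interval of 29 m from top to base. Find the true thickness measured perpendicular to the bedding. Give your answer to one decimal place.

Two edge vectors: Outcrop 2→Outcrop 3 = (753, -460, -896), Outcrop 2→Outcrop 4 = (667, -605, -805).
Normal n = (Outcrop 2→Outcrop 3) × (Outcrop 2→Outcrop 4) = (-171780, 8533, -148745).
So ∂z/∂E = −n_x/n_z = −1.15486 and ∂z/∂N = −n_y/n_z = 0.05737.
|∇z| = √(a²+b²) = 1.15629, so dip δ = arctan(1.15629) = 49.15°.
True thickness = vertical thickness × cos δ = 29 × cos 49.15° = 19.0 m.

19.0 m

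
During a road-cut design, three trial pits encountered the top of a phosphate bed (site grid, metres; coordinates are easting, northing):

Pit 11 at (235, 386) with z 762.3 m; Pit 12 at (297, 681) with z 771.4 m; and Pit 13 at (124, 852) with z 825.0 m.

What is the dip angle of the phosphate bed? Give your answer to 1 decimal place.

13.7°

Let the plane be z = a·easting + b·northing + c.
Pit 12−Pit 11: 62a + 295b = 9.1;  Pit 13−Pit 11: −111a + 466b = 62.7.
Solving gives a = −0.23129, b = 0.07946.
Gradient magnitude |∇z| = √(a² + b²) = √(0.05349 + 0.00631) = 0.24456.
True dip = arctan(0.24456) = 13.7°, dipping toward ESE (azimuth ≈ 109°).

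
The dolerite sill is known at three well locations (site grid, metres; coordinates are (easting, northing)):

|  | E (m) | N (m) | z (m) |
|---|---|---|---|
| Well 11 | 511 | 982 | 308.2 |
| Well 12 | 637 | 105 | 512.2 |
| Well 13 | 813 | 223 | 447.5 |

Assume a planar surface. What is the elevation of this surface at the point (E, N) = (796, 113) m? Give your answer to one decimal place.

Two edge vectors: Well 11→Well 12 = (126, -877, 204), Well 11→Well 13 = (302, -759, 139.3).
Normal n = (Well 11→Well 12) × (Well 11→Well 13) = (32669.9, 44056.2, 169220).
So ∂z/∂E = −n_x/n_z = −0.19306 and ∂z/∂N = −n_y/n_z = −0.26035.
Intercept c from Well 11: 308.2 + 98.65 + 255.66 = 662.52.
At (796, 113): z = −153.7 − 29.4 + 662.52 = 479.4 m.

479.4 m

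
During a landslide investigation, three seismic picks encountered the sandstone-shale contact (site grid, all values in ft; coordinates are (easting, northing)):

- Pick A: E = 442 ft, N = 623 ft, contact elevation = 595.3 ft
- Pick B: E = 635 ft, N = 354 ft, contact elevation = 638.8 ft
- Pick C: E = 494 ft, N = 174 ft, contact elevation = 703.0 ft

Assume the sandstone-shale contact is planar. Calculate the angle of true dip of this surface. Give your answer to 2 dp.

15.97°

Two edge vectors: Pick A→Pick B = (193, -269, 43.5), Pick A→Pick C = (52, -449, 107.7).
Normal n = (Pick A→Pick B) × (Pick A→Pick C) = (-9439.8, -18524.1, -72669).
So ∂z/∂E = −n_x/n_z = −0.12990 and ∂z/∂N = −n_y/n_z = −0.25491.
Gradient magnitude |∇z| = √(a² + b²) = √(0.01687 + 0.06498) = 0.28610.
True dip = arctan(0.28610) = 15.97°, dipping toward NNE (azimuth ≈ 027°).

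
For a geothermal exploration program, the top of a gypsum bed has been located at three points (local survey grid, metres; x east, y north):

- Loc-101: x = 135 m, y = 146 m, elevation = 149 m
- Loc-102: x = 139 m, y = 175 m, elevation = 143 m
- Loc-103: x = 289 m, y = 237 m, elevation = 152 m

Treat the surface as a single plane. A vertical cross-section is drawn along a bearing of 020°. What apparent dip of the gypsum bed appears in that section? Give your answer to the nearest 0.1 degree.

Two edge vectors: Loc-101→Loc-102 = (4, 29, -6), Loc-101→Loc-103 = (154, 91, 3).
Normal n = (Loc-101→Loc-102) × (Loc-101→Loc-103) = (633, -936, -4102).
So ∂z/∂x = −n_x/n_z = 0.15431 and ∂z/∂y = −n_y/n_z = −0.22818.
Unit vector along 020° is (sin 20°, cos 20°) = (0.3420, 0.9397).
Slope in that direction = a·(0.3420) + b·(0.9397) = −0.16164.
Apparent dip = arctan|0.16164| = 9.2° (true dip is 15.4°, so apparent ≤ true as expected).

9.2°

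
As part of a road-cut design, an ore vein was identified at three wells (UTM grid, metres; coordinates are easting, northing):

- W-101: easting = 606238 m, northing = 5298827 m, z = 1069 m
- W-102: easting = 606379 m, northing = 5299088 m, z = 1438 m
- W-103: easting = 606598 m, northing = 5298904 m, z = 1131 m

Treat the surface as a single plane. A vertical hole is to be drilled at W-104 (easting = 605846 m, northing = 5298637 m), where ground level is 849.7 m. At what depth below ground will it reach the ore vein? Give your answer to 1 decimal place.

6.7 m

Let the plane be z = a·easting + b·northing + c.
W-102−W-101: 141a + 261b = 369;  W-103−W-101: 360a + 77b = 62.
Solving gives a = −0.147178802, b = 1.493303491.
Then c = 1069 − a·606238 − b·5298827 = −7822462.47.
At (605846, 5298637): z_contact = −89167.69 + 7912473.13 − 7822462.47 = 842.97 m.
Depth below ground = 849.7 − 842.97 = 6.7 m.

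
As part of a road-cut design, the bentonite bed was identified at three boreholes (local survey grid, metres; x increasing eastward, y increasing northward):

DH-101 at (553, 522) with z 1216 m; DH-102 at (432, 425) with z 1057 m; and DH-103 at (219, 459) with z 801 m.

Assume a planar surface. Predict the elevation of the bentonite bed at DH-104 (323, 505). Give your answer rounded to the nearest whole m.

Two edge vectors: DH-101→DH-102 = (-121, -97, -159), DH-101→DH-103 = (-334, -63, -415).
Normal n = (DH-101→DH-102) × (DH-101→DH-103) = (30238, 2891, -24775).
So ∂z/∂x = −n_x/n_z = 1.22050 and ∂z/∂y = −n_y/n_z = 0.11669.
Intercept c from DH-101: 1216 − 674.94 − 60.91 = 480.15.
At (323, 505): z = 394.2 + 58.9 + 480.15 = 933.3 m.

933 m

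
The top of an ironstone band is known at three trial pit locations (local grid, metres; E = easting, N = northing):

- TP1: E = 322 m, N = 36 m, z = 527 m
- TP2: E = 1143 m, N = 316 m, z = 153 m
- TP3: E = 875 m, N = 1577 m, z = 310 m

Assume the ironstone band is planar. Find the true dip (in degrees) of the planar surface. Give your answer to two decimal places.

Let the plane be z = a·E + b·N + c.
TP2−TP1: 821a + 280b = −374;  TP3−TP1: 553a + 1541b = −217.
Solving gives a = −0.46435, b = 0.02582.
Gradient magnitude |∇z| = √(a² + b²) = √(0.21562 + 0.00067) = 0.46506.
True dip = arctan(0.46506) = 24.94°, dipping toward E (azimuth ≈ 093°).

24.94°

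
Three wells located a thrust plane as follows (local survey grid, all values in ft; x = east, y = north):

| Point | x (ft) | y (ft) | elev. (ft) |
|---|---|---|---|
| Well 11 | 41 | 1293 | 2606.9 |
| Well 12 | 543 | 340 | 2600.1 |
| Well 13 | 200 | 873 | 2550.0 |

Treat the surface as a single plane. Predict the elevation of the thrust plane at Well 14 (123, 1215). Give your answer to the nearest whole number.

2642 ft

Let the plane be z = a·x + b·y + c.
Well 12−Well 11: 502a − 953b = −6.8;  Well 13−Well 11: 159a − 420b = −56.9.
Solving gives a = 0.86608, b = 0.46335.
Then c = 2606.9 − a·41 − b·1293 = 1972.28.
At (123, 1215): z = 106.5 + 563.0 + 1972.28 = 2641.8 ft.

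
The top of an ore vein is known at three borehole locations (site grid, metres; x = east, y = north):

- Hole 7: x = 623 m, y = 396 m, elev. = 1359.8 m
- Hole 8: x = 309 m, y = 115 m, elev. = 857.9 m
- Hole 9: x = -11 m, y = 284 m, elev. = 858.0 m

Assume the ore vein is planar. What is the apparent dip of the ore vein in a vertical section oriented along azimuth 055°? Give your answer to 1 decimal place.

48.5°

Two edge vectors: Hole 7→Hole 8 = (-314, -281, -501.9), Hole 7→Hole 9 = (-634, -112, -501.8).
Normal n = (Hole 7→Hole 8) × (Hole 7→Hole 9) = (84793, 160639.4, -142986).
So ∂z/∂x = −n_x/n_z = 0.59302 and ∂z/∂y = −n_y/n_z = 1.12346.
Unit vector along 055° is (sin 55°, cos 55°) = (0.8192, 0.5736).
Slope in that direction = a·(0.8192) + b·(0.5736) = 1.13016.
Apparent dip = arctan|1.13016| = 48.5° (true dip is 51.8°, so apparent ≤ true as expected).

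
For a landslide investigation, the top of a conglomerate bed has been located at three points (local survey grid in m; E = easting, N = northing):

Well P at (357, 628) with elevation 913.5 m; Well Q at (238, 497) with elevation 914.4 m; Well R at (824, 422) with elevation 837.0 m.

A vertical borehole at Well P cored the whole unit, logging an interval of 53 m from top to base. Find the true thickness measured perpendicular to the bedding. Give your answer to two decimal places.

Let the plane be z = a·E + b·N + c.
Well Q−Well P: −119a − 131b = 0.9;  Well R−Well P: 467a − 206b = −76.5.
Solving gives a = −0.11911, b = 0.10133.
|∇z| = √(a²+b²) = 0.15638, so dip δ = arctan(0.15638) = 8.89°.
True thickness = vertical thickness × cos δ = 53 × cos 8.89° = 52.36 m.

52.36 m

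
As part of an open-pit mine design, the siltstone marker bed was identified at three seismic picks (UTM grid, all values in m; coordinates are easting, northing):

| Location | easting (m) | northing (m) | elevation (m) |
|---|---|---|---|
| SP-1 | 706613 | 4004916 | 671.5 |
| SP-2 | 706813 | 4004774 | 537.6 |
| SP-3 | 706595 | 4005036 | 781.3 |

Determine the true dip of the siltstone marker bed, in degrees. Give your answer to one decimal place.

Let the plane be z = a·easting + b·northing + c.
SP-2−SP-1: 200a − 142b = −133.9;  SP-3−SP-1: −18a + 120b = 109.8.
Solving gives a = −0.02222, b = 0.91167.
Gradient magnitude |∇z| = √(a² + b²) = √(0.00049 + 0.83114) = 0.91194.
True dip = arctan(0.91194) = 42.4°, dipping toward S (azimuth ≈ 179°).

42.4°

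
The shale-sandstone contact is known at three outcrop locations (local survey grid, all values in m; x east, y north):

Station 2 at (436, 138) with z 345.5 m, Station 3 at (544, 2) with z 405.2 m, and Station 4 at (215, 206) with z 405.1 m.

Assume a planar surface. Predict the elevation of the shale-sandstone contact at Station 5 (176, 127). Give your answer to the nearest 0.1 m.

494.3 m

Let the plane be z = a·x + b·y + c.
Station 3−Station 2: 108a − 136b = 59.7;  Station 4−Station 2: −221a + 68b = 59.6.
Solving gives a = −0.53563, b = −0.86432.
Then c = 345.5 − a·436 − b·138 = 698.31.
At (176, 127): z = −94.3 − 109.8 + 698.31 = 494.3 m.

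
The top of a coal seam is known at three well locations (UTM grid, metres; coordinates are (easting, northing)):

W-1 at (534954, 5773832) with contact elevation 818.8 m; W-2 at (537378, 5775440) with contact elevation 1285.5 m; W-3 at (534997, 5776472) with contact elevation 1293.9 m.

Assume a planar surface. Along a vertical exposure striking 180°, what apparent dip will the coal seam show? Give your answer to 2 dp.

10.14°

Two edge vectors: W-1→W-2 = (2424, 1608, 466.7), W-1→W-3 = (43, 2640, 475.1).
Normal n = (W-1→W-2) × (W-1→W-3) = (-468127.2, -1131574.3, 6330216).
So ∂z/∂E = −n_x/n_z = 0.07395 and ∂z/∂N = −n_y/n_z = 0.17876.
Unit vector along 180° is (sin 180°, cos 180°) = (0.0000, -1.0000).
Slope in that direction = a·(0.0000) + b·(-1.0000) = −0.17876.
Apparent dip = arctan|0.17876| = 10.14° (true dip is 10.9°, so apparent ≤ true as expected).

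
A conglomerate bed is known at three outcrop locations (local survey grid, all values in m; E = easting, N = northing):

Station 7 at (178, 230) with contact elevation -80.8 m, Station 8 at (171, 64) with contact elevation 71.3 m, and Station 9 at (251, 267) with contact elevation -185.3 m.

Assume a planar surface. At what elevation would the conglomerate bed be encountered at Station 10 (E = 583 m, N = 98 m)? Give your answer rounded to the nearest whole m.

-366 m

Two edge vectors: Station 7→Station 8 = (-7, -166, 152.1), Station 7→Station 9 = (73, 37, -104.5).
Normal n = (Station 7→Station 8) × (Station 7→Station 9) = (11719.3, 10371.8, 11859).
So ∂z/∂E = −n_x/n_z = −0.98822 and ∂z/∂N = −n_y/n_z = −0.87459.
Intercept c from Station 7: -80.8 + 175.90 + 201.16 = 296.26.
At (583, 98): z = −576.1 − 85.7 + 296.26 = -365.6 m.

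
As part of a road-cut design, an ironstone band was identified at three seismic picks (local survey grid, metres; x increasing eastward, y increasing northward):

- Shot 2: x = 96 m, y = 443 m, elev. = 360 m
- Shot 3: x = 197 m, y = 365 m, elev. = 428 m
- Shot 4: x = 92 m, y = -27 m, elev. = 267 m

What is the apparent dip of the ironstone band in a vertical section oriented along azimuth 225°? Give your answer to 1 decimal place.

35.6°

Two edge vectors: Shot 2→Shot 3 = (101, -78, 68), Shot 2→Shot 4 = (-4, -470, -93).
Normal n = (Shot 2→Shot 3) × (Shot 2→Shot 4) = (39214, 9121, -47782).
So ∂z/∂x = −n_x/n_z = 0.82069 and ∂z/∂y = −n_y/n_z = 0.19089.
Unit vector along 225° is (sin 225°, cos 225°) = (-0.7071, -0.7071).
Slope in that direction = a·(-0.7071) + b·(-0.7071) = −0.71529.
Apparent dip = arctan|0.71529| = 35.6° (true dip is 40.1°, so apparent ≤ true as expected).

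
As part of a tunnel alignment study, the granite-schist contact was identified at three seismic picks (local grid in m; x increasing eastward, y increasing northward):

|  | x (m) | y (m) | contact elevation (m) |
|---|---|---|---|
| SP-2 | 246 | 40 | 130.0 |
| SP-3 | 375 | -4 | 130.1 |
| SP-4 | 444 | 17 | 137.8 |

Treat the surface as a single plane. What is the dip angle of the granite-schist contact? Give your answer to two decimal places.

Two edge vectors: SP-2→SP-3 = (129, -44, 0.1), SP-2→SP-4 = (198, -23, 7.8).
Normal n = (SP-2→SP-3) × (SP-2→SP-4) = (-340.9, -986.4, 5745).
So ∂z/∂x = −n_x/n_z = 0.05934 and ∂z/∂y = −n_y/n_z = 0.17170.
Gradient magnitude |∇z| = √(a² + b²) = √(0.00352 + 0.02948) = 0.18166.
True dip = arctan(0.18166) = 10.30°, dipping toward SSW (azimuth ≈ 199°).

10.30°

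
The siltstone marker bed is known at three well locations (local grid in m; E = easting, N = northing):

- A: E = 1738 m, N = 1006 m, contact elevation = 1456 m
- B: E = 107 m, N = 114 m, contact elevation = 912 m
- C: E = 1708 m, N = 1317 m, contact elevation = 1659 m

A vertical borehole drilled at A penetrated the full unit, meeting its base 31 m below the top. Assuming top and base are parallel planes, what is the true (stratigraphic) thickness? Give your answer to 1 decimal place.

26.0 m

Two edge vectors: A→B = (-1631, -892, -544), A→C = (-30, 311, 203).
Normal n = (A→B) × (A→C) = (-11892, 347413, -534001).
So ∂z/∂E = −n_x/n_z = −0.02227 and ∂z/∂N = −n_y/n_z = 0.65058.
|∇z| = √(a²+b²) = 0.65097, so dip δ = arctan(0.65097) = 33.06°.
True thickness = vertical thickness × cos δ = 31 × cos 33.06° = 26.0 m.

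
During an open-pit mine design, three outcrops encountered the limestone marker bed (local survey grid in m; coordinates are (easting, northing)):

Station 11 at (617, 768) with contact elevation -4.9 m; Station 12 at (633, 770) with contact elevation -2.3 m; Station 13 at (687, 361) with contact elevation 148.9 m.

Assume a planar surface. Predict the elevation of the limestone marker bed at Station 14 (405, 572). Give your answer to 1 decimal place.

Two edge vectors: Station 11→Station 12 = (16, 2, 2.6), Station 11→Station 13 = (70, -407, 153.8).
Normal n = (Station 11→Station 12) × (Station 11→Station 13) = (1365.8, -2278.8, -6652).
So ∂z/∂E = −n_x/n_z = 0.20532 and ∂z/∂N = −n_y/n_z = −0.34257.
Intercept c from Station 11: -4.9 − 126.68 + 263.10 = 131.51.
At (405, 572): z = 83.2 − 196.0 + 131.51 = 18.7 m.

18.7 m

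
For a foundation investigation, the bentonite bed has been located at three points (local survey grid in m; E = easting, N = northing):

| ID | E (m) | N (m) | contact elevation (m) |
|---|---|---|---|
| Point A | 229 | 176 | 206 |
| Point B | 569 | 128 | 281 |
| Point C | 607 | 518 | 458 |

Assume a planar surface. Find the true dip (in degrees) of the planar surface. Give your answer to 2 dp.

27.05°

Let the plane be z = a·E + b·N + c.
Point B−Point A: 340a − 48b = 75;  Point C−Point A: 378a + 342b = 252.
Solving gives a = 0.28080, b = 0.42649.
Gradient magnitude |∇z| = √(a² + b²) = √(0.07885 + 0.18189) = 0.51063.
True dip = arctan(0.51063) = 27.05°, dipping toward SSW (azimuth ≈ 213°).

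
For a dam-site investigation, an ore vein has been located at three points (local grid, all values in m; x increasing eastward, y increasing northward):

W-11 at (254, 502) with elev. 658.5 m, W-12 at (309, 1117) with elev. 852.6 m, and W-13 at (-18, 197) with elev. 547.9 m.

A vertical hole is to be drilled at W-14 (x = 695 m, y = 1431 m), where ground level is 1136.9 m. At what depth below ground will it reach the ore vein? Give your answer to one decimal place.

Two edge vectors: W-11→W-12 = (55, 615, 194.1), W-11→W-13 = (-272, -305, -110.6).
Normal n = (W-11→W-12) × (W-11→W-13) = (-8818.5, -46712.2, 150505).
So ∂z/∂x = −n_x/n_z = 0.058593 and ∂z/∂y = −n_y/n_z = 0.310370.
Intercept c from W-11: 658.5 − 14.88 − 155.81 = 487.81.
At (695, 1431): z_contact = 40.72 + 444.14 + 487.81 = 972.67 m.
Depth below ground = 1136.9 − 972.67 = 164.2 m.

164.2 m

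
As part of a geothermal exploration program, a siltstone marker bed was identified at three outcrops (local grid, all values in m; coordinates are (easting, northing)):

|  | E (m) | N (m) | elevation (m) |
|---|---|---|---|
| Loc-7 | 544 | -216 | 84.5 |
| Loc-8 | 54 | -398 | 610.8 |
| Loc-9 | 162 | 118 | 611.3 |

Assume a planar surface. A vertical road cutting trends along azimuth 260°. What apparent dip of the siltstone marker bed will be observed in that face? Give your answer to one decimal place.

47.9°

Let the plane be z = a·E + b·N + c.
Loc-8−Loc-7: −490a − 182b = 526.3;  Loc-9−Loc-7: −382a + 334b = 526.8.
Solving gives a = −1.16501, b = 0.24481.
Unit vector along 260° is (sin 260°, cos 260°) = (-0.9848, -0.1736).
Slope in that direction = a·(-0.9848) + b·(-0.1736) = 1.10480.
Apparent dip = arctan|1.10480| = 47.9° (true dip is 50.0°, so apparent ≤ true as expected).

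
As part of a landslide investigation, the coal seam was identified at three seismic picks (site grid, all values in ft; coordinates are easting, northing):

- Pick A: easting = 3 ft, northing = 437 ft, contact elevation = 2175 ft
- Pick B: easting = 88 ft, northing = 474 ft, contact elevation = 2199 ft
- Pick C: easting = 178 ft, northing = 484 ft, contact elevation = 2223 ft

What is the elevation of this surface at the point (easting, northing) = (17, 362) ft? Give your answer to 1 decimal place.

Let the plane be z = a·easting + b·northing + c.
Pick B−Pick A: 85a + 37b = 24;  Pick C−Pick A: 175a + 47b = 48.
Solving gives a = 0.26129, b = 0.04839.
Then c = 2175 − a·3 − b·437 = 2153.07.
At (17, 362): z = 4.4 + 17.5 + 2153.07 = 2175.0 ft.

2175.0 ft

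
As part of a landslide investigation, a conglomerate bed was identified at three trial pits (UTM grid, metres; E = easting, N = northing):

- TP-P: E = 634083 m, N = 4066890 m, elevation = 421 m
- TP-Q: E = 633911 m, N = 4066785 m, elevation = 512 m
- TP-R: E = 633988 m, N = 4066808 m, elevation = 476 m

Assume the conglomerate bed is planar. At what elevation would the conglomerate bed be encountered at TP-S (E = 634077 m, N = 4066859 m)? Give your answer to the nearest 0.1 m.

Two edge vectors: TP-P→TP-Q = (-172, -105, 91), TP-P→TP-R = (-95, -82, 55).
Normal n = (TP-P→TP-Q) × (TP-P→TP-R) = (1687, 815, 4129).
So ∂z/∂E = −n_x/n_z = −0.408573504 and ∂z/∂N = −n_y/n_z = −0.197384355.
Intercept c from TP-P: 421 + 259069.51 + 802740.46 = 1062230.97.
At (634077, 4066859): z = −259067.1 − 802734.3 + 1062230.97 = 429.6 m.

429.6 m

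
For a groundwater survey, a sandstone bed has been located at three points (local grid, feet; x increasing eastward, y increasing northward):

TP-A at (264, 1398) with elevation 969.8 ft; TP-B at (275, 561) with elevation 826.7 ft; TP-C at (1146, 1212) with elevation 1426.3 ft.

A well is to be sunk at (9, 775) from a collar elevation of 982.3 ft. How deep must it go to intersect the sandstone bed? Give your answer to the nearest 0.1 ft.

Two edge vectors: TP-A→TP-B = (11, -837, -143.1), TP-A→TP-C = (882, -186, 456.5).
Normal n = (TP-A→TP-B) × (TP-A→TP-C) = (-408707.1, -131235.7, 736188).
So ∂z/∂x = −n_x/n_z = 0.555167 and ∂z/∂y = −n_y/n_z = 0.178264.
Intercept c from TP-A: 969.8 − 146.56 − 249.21 = 574.02.
At (9, 775): z_contact = 5.00 + 138.15 + 574.02 = 717.17 ft.
Depth below ground = 982.3 − 717.17 = 265.1 ft.

265.1 ft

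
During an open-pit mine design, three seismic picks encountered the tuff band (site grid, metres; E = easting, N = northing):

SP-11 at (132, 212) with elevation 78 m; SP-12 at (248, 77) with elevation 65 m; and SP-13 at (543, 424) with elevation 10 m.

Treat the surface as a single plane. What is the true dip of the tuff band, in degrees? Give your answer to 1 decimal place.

8.7°

Let the plane be z = a·E + b·N + c.
SP-12−SP-11: 116a − 135b = −13;  SP-13−SP-11: 411a + 212b = −68.
Solving gives a = −0.14906, b = −0.03178.
Gradient magnitude |∇z| = √(a² + b²) = √(0.02222 + 0.00101) = 0.15241.
True dip = arctan(0.15241) = 8.7°, dipping toward ENE (azimuth ≈ 078°).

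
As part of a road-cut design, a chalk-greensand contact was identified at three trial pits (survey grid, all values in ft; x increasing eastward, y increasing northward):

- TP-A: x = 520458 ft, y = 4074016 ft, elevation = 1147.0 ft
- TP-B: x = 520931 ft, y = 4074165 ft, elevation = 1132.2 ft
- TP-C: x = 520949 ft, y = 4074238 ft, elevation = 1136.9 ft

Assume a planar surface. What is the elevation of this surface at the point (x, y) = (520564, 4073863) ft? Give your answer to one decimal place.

1129.1 ft

Two edge vectors: TP-A→TP-B = (473, 149, -14.8), TP-A→TP-C = (491, 222, -10.1).
Normal n = (TP-A→TP-B) × (TP-A→TP-C) = (1780.7, -2489.5, 31847).
So ∂z/∂x = −n_x/n_z = −0.055914215 and ∂z/∂y = −n_y/n_z = 0.078170628.
Intercept c from TP-A: 1147 + 29101.00 − 318468.39 = −288220.39.
At (520564, 4073863): z = −29106.9 + 318456.4 − 288220.39 = 1129.1 ft.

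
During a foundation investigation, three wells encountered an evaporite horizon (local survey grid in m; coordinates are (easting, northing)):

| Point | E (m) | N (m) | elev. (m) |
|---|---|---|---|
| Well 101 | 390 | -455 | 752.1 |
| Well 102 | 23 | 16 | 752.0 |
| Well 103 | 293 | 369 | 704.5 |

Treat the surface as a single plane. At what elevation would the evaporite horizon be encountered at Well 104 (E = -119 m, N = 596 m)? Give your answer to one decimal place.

Let the plane be z = a·E + b·N + c.
Well 102−Well 101: −367a + 471b = −0.1;  Well 103−Well 101: −97a + 824b = −47.6.
Solving gives a = −0.08701, b = −0.06801.
Then c = 752.1 − a·390 − b·-455 = 755.09.
At (-119, 596): z = 10.4 − 40.5 + 755.09 = 724.9 m.

724.9 m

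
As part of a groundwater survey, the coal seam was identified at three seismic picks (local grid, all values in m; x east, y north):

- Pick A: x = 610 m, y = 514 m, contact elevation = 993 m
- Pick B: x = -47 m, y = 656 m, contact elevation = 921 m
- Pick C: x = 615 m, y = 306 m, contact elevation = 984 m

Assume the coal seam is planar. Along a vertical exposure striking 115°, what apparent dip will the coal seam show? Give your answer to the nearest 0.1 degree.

Two edge vectors: Pick A→Pick B = (-657, 142, -72), Pick A→Pick C = (5, -208, -9).
Normal n = (Pick A→Pick B) × (Pick A→Pick C) = (-16254, -6273, 135946).
So ∂z/∂x = −n_x/n_z = 0.11956 and ∂z/∂y = −n_y/n_z = 0.04614.
Unit vector along 115° is (sin 115°, cos 115°) = (0.9063, -0.4226).
Slope in that direction = a·(0.9063) + b·(-0.4226) = 0.08886.
Apparent dip = arctan|0.08886| = 5.1° (true dip is 7.3°, so apparent ≤ true as expected).

5.1°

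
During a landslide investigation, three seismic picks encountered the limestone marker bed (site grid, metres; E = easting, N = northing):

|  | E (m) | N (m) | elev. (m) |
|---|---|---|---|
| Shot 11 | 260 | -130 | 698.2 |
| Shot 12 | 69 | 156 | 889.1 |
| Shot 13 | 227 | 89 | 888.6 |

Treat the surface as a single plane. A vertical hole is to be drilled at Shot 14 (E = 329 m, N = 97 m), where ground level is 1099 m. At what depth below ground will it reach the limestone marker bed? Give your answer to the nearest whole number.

163 m

Let the plane be z = a·E + b·N + c.
Shot 12−Shot 11: −191a + 286b = 190.9;  Shot 13−Shot 11: −33a + 219b = 190.4.
Solving gives a = 0.39046, b = 0.92824.
Then c = 698.2 − a·260 − b·-130 = 717.35.
At (329, 97): z_contact = 128.5 + 90.0 + 717.35 = 935.9 m.
Depth below ground = 1099 − 935.9 = 163 m.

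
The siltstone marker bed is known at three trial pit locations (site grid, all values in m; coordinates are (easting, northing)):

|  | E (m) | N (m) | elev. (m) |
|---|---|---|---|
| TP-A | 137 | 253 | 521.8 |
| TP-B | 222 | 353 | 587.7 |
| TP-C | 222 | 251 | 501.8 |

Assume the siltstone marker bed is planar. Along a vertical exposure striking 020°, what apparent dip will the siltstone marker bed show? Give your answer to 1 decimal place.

35.7°

Two edge vectors: TP-A→TP-B = (85, 100, 65.9), TP-A→TP-C = (85, -2, -20).
Normal n = (TP-A→TP-B) × (TP-A→TP-C) = (-1868.2, 7301.5, -8670).
So ∂z/∂E = −n_x/n_z = −0.21548 and ∂z/∂N = −n_y/n_z = 0.84216.
Unit vector along 020° is (sin 20°, cos 20°) = (0.3420, 0.9397).
Slope in that direction = a·(0.3420) + b·(0.9397) = 0.71767.
Apparent dip = arctan|0.71767| = 35.7° (true dip is 41.0°, so apparent ≤ true as expected).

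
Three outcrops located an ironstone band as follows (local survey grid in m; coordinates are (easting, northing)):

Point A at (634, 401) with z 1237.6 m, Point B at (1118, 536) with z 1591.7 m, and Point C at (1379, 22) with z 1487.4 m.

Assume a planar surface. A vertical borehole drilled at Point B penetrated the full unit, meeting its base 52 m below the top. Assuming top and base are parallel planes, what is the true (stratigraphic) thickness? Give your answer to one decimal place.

Two edge vectors: Point A→Point B = (484, 135, 354.1), Point A→Point C = (745, -379, 249.8).
Normal n = (Point A→Point B) × (Point A→Point C) = (167926.9, 142901.3, -284011).
So ∂z/∂E = −n_x/n_z = 0.59127 and ∂z/∂N = −n_y/n_z = 0.50315.
|∇z| = √(a²+b²) = 0.77638, so dip δ = arctan(0.77638) = 37.82°.
True thickness = vertical thickness × cos δ = 52 × cos 37.82° = 41.1 m.

41.1 m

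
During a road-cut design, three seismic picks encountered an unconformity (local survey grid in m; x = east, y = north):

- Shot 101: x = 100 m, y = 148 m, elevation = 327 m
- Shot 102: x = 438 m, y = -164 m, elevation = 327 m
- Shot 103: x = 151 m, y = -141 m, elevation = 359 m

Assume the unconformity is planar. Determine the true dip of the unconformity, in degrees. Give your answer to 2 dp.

10.20°

Let the plane be z = a·x + b·y + c.
Shot 102−Shot 101: 338a − 312b = 0;  Shot 103−Shot 101: 51a − 289b = 32.
Solving gives a = −0.12210, b = −0.13227.
Gradient magnitude |∇z| = √(a² + b²) = √(0.01491 + 0.01750) = 0.18001.
True dip = arctan(0.18001) = 10.20°, dipping toward NE (azimuth ≈ 043°).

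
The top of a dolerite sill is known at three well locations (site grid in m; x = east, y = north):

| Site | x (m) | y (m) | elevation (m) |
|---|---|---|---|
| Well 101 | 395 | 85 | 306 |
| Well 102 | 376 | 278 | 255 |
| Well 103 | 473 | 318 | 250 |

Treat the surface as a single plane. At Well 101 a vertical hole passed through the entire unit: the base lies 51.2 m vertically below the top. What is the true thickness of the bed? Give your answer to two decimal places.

Let the plane be z = a·x + b·y + c.
Well 102−Well 101: −19a + 193b = −51;  Well 103−Well 101: 78a + 233b = −56.
Solving gives a = 0.05518, b = −0.25882.
|∇z| = √(a²+b²) = 0.26463, so dip δ = arctan(0.26463) = 14.82°.
True thickness = vertical thickness × cos δ = 51.2 × cos 14.82° = 49.50 m.

49.50 m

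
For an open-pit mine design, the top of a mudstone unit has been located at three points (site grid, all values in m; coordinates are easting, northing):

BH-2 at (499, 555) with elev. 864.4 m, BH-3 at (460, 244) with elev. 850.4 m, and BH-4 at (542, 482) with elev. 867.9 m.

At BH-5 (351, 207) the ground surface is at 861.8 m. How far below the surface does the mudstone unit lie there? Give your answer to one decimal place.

26.6 m

Two edge vectors: BH-2→BH-3 = (-39, -311, -14), BH-2→BH-4 = (43, -73, 3.5).
Normal n = (BH-2→BH-3) × (BH-2→BH-4) = (-2110.5, -465.5, 16220).
So ∂z/∂easting = −n_x/n_z = 0.13012 and ∂z/∂northing = −n_y/n_z = 0.02870.
Intercept c from BH-2: 864.4 − 64.93 − 15.93 = 783.54.
At (351, 207): z_contact = 45.67 + 5.94 + 783.54 = 835.16 m.
Depth below ground = 861.8 − 835.16 = 26.6 m.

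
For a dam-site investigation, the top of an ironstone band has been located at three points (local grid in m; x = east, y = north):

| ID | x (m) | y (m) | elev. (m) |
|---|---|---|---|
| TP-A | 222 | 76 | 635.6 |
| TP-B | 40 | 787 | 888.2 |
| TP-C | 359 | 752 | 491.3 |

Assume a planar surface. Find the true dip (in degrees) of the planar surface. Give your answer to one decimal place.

51.1°

Let the plane be z = a·x + b·y + c.
TP-B−TP-A: −182a + 711b = 252.6;  TP-C−TP-A: 137a + 676b = −144.3.
Solving gives a = −1.24005, b = 0.03785.
Gradient magnitude |∇z| = √(a² + b²) = √(1.53772 + 0.00143) = 1.24063.
True dip = arctan(1.24063) = 51.1°, dipping toward E (azimuth ≈ 092°).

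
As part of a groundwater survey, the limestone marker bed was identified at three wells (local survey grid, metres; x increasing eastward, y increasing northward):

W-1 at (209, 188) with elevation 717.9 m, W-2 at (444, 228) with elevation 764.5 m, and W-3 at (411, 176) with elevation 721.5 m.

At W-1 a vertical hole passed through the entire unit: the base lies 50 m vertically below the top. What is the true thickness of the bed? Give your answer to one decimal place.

39.3 m

Two edge vectors: W-1→W-2 = (235, 40, 46.6), W-1→W-3 = (202, -12, 3.6).
Normal n = (W-1→W-2) × (W-1→W-3) = (703.2, 8567.2, -10900).
So ∂z/∂x = −n_x/n_z = 0.06451 and ∂z/∂y = −n_y/n_z = 0.78598.
|∇z| = √(a²+b²) = 0.78862, so dip δ = arctan(0.78862) = 38.26°.
True thickness = vertical thickness × cos δ = 50 × cos 38.26° = 39.3 m.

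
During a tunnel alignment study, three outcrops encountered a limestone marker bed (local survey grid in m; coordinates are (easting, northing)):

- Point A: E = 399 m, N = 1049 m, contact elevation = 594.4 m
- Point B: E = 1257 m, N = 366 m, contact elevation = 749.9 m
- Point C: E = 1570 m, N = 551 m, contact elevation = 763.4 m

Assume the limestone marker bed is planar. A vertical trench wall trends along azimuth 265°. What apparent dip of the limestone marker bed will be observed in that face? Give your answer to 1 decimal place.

Two edge vectors: Point A→Point B = (858, -683, 155.5), Point A→Point C = (1171, -498, 169).
Normal n = (Point A→Point B) × (Point A→Point C) = (-37988, 37088.5, 372509).
So ∂z/∂E = −n_x/n_z = 0.10198 and ∂z/∂N = −n_y/n_z = −0.09956.
Unit vector along 265° is (sin 265°, cos 265°) = (-0.9962, -0.0872).
Slope in that direction = a·(-0.9962) + b·(-0.0872) = −0.09291.
Apparent dip = arctan|0.09291| = 5.3° (true dip is 8.1°, so apparent ≤ true as expected).

5.3°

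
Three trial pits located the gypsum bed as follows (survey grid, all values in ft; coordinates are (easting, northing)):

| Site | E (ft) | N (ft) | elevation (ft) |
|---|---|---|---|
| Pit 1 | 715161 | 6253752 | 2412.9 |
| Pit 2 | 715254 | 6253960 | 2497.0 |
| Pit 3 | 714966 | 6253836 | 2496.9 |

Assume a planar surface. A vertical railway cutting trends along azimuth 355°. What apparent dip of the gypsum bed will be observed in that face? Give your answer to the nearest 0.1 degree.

27.4°

Two edge vectors: Pit 1→Pit 2 = (93, 208, 84.1), Pit 1→Pit 3 = (-195, 84, 84).
Normal n = (Pit 1→Pit 2) × (Pit 1→Pit 3) = (10407.6, -24211.5, 48372).
So ∂z/∂E = −n_x/n_z = −0.21516 and ∂z/∂N = −n_y/n_z = 0.50053.
Unit vector along 355° is (sin 355°, cos 355°) = (-0.0872, 0.9962).
Slope in that direction = a·(-0.0872) + b·(0.9962) = 0.51737.
Apparent dip = arctan|0.51737| = 27.4° (true dip is 28.6°, so apparent ≤ true as expected).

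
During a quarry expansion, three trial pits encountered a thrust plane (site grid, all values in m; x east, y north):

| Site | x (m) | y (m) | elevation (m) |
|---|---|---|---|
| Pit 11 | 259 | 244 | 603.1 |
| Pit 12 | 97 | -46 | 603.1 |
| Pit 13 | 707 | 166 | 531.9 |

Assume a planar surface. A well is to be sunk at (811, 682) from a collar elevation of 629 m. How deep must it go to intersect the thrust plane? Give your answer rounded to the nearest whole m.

70 m

Let the plane be z = a·x + b·y + c.
Pit 12−Pit 11: −162a − 290b = 0;  Pit 13−Pit 11: 448a − 78b = −71.2.
Solving gives a = −0.14484, b = 0.08091.
Then c = 603.1 − a·259 − b·244 = 620.87.
At (811, 682): z_contact = −117.5 + 55.2 + 620.87 = 558.6 m.
Depth below ground = 629 − 558.6 = 70 m.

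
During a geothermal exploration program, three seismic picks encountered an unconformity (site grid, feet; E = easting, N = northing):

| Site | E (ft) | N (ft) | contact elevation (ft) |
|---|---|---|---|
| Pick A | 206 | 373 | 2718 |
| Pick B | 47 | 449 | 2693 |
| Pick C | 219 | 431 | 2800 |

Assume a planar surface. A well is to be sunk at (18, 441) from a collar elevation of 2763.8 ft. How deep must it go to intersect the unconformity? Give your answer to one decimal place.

Let the plane be z = a·E + b·N + c.
Pick B−Pick A: −159a + 76b = −25;  Pick C−Pick A: 13a + 58b = 82.
Solving gives a = 0.75240, b = 1.24515.
Then c = 2718 − a·206 − b·373 = 2098.56.
At (18, 441): z_contact = 13.54 + 549.11 + 2098.56 = 2661.22 ft.
Depth below ground = 2763.8 − 2661.22 = 102.6 ft.

102.6 ft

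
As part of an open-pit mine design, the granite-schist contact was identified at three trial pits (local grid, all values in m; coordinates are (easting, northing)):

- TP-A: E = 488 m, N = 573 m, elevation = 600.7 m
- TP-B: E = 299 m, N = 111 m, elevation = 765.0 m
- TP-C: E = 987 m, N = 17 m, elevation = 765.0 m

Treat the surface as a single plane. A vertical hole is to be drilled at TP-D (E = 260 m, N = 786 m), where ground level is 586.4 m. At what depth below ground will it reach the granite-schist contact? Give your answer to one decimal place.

46.9 m

Two edge vectors: TP-A→TP-B = (-189, -462, 164.3), TP-A→TP-C = (499, -556, 164.3).
Normal n = (TP-A→TP-B) × (TP-A→TP-C) = (15444.2, 113038.4, 335622).
So ∂z/∂E = −n_x/n_z = −0.04602 and ∂z/∂N = −n_y/n_z = −0.33680.
Intercept c from TP-A: 600.7 + 22.46 + 192.99 = 816.14.
At (260, 786): z_contact = −11.96 − 264.73 + 816.14 = 539.45 m.
Depth below ground = 586.4 − 539.45 = 46.9 m.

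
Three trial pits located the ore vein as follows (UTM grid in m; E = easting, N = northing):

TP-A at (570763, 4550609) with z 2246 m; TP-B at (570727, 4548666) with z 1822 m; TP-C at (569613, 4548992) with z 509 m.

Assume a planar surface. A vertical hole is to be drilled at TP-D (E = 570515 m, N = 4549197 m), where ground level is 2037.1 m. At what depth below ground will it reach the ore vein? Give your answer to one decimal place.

373.4 m

Two edge vectors: TP-A→TP-B = (-36, -1943, -424), TP-A→TP-C = (-1150, -1617, -1737).
Normal n = (TP-A→TP-B) × (TP-A→TP-C) = (2689383, 425068, -2176238).
So ∂z/∂E = −n_x/n_z = 1.235794522 and ∂z/∂N = −n_y/n_z = 0.195322387.
Intercept c from TP-A: 2246 − 705345.79 − 888835.81 = −1591935.60.
At (570515, 4549197): z_contact = 705039.31 + 888560.02 − 1591935.60 = 1663.73 m.
Depth below ground = 2037.1 − 1663.73 = 373.4 m.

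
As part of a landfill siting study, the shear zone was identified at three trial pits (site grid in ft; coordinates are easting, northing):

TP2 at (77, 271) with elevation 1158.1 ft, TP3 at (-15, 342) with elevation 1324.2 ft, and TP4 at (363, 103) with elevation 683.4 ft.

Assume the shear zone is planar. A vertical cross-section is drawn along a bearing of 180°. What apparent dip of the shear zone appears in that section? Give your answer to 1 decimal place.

Let the plane be z = a·easting + b·northing + c.
TP3−TP2: −92a + 71b = 166.1;  TP4−TP2: 286a − 168b = −474.7.
Solving gives a = −1.19565, b = 0.79014.
Unit vector along 180° is (sin 180°, cos 180°) = (0.0000, -1.0000).
Slope in that direction = a·(0.0000) + b·(-1.0000) = −0.79014.
Apparent dip = arctan|0.79014| = 38.3° (true dip is 55.1°, so apparent ≤ true as expected).

38.3°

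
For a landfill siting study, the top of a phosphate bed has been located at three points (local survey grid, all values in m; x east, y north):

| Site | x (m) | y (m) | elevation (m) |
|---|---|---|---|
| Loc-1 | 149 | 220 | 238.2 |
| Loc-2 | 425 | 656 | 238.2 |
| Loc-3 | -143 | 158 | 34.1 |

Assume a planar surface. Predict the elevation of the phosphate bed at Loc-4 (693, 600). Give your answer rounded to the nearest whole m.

Two edge vectors: Loc-1→Loc-2 = (276, 436, 0), Loc-1→Loc-3 = (-292, -62, -204.1).
Normal n = (Loc-1→Loc-2) × (Loc-1→Loc-3) = (-88987.6, 56331.6, 110200).
So ∂z/∂x = −n_x/n_z = 0.80751 and ∂z/∂y = −n_y/n_z = −0.51118.
Intercept c from Loc-1: 238.2 − 120.32 + 112.46 = 230.34.
At (693, 600): z = 559.6 − 306.7 + 230.34 = 483.2 m.

483 m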